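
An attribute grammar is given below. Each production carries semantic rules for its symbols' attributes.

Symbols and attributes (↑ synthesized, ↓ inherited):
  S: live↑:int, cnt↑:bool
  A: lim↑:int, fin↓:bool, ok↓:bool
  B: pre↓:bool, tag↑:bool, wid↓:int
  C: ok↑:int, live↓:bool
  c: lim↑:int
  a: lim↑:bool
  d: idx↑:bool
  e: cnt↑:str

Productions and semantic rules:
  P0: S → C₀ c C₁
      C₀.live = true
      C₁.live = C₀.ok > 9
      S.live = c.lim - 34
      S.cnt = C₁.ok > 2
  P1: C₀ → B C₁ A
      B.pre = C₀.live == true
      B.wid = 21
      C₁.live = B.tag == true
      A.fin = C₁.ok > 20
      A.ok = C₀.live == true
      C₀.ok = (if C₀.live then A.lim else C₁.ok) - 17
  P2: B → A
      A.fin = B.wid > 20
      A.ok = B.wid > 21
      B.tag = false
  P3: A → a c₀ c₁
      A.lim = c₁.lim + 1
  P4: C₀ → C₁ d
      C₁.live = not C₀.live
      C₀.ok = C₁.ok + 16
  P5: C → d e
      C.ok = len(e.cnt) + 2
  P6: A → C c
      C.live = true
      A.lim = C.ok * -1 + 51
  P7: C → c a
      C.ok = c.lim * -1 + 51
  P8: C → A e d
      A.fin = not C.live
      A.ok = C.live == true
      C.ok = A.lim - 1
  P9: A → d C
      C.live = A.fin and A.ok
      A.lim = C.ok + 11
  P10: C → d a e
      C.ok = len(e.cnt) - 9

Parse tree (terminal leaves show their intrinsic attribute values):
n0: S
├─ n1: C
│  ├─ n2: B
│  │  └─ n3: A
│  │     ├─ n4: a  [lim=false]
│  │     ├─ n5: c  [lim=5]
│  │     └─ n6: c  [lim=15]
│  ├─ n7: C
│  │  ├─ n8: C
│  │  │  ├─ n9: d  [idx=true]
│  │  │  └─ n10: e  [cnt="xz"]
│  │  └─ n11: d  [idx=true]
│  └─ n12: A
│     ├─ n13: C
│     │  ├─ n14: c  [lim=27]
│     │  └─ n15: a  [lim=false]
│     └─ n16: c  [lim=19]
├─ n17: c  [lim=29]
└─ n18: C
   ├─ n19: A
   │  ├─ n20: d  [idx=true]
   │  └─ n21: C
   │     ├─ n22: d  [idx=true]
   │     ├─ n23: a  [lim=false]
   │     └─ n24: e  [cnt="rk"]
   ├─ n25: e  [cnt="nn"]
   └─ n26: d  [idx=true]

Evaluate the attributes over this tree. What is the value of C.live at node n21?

1. n1.live = true  [true]
2. n2.pre = true  [C₀.live == true]
3. n2.wid = 21  [21]
4. n3.fin = true  [B.wid > 20]
5. n3.ok = false  [B.wid > 21]
6. n4.lim = false  [terminal]
7. n5.lim = 5  [terminal]
8. n6.lim = 15  [terminal]
9. n3.lim = 16  [c₁.lim + 1]
10. n2.tag = false  [false]
11. n7.live = false  [B.tag == true]
12. n8.live = true  [not C₀.live]
13. n9.idx = true  [terminal]
14. n10.cnt = "xz"  [terminal]
15. n8.ok = 4  [len(e.cnt) + 2]
16. n11.idx = true  [terminal]
17. n7.ok = 20  [C₁.ok + 16]
18. n12.fin = false  [C₁.ok > 20]
19. n12.ok = true  [C₀.live == true]
20. n13.live = true  [true]
21. n14.lim = 27  [terminal]
22. n15.lim = false  [terminal]
23. n13.ok = 24  [c.lim * -1 + 51]
24. n16.lim = 19  [terminal]
25. n12.lim = 27  [C.ok * -1 + 51]
26. n1.ok = 10  [(if C₀.live then A.lim else C₁.ok) - 17]
27. n17.lim = 29  [terminal]
28. n18.live = true  [C₀.ok > 9]
29. n19.fin = false  [not C.live]
30. n19.ok = true  [C.live == true]
31. n20.idx = true  [terminal]
32. n21.live = false  [A.fin and A.ok]
33. n22.idx = true  [terminal]
34. n23.lim = false  [terminal]
35. n24.cnt = "rk"  [terminal]
36. n21.ok = -7  [len(e.cnt) - 9]
37. n19.lim = 4  [C.ok + 11]
38. n25.cnt = "nn"  [terminal]
39. n26.idx = true  [terminal]
40. n18.ok = 3  [A.lim - 1]
41. n0.live = -5  [c.lim - 34]
42. n0.cnt = true  [C₁.ok > 2]

false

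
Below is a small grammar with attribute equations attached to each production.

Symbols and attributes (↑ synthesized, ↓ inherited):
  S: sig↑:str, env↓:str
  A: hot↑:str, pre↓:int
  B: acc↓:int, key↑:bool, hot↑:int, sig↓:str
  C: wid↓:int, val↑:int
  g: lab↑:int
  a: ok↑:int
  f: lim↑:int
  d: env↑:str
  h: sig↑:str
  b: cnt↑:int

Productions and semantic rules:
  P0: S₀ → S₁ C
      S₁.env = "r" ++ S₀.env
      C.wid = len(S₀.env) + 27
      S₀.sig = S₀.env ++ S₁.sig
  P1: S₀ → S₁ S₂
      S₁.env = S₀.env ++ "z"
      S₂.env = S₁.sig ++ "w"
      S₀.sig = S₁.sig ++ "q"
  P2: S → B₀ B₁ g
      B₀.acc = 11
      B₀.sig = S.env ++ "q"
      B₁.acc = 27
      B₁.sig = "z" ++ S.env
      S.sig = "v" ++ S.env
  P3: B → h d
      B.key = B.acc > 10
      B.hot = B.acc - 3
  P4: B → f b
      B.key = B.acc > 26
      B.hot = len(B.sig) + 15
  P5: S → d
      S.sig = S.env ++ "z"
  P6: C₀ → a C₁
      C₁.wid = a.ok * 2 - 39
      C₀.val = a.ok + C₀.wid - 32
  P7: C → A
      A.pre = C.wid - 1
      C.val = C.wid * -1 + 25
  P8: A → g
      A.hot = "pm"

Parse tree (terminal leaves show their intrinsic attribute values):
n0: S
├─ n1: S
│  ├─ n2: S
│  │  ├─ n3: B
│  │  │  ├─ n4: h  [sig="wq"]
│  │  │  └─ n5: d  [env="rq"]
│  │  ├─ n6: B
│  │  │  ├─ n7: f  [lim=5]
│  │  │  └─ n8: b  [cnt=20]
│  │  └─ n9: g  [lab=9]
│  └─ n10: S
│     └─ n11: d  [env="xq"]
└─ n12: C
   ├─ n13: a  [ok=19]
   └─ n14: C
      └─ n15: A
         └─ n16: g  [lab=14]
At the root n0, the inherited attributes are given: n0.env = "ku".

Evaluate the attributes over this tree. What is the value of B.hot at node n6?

20

1. n0.env = "ku"  [given at root]
2. n1.env = "rku"  ["r" ++ S₀.env]
3. n2.env = "rkuz"  [S₀.env ++ "z"]
4. n3.acc = 11  [11]
5. n3.sig = "rkuzq"  [S.env ++ "q"]
6. n4.sig = "wq"  [terminal]
7. n5.env = "rq"  [terminal]
8. n3.key = true  [B.acc > 10]
9. n3.hot = 8  [B.acc - 3]
10. n6.acc = 27  [27]
11. n6.sig = "zrkuz"  ["z" ++ S.env]
12. n7.lim = 5  [terminal]
13. n8.cnt = 20  [terminal]
14. n6.key = true  [B.acc > 26]
15. n6.hot = 20  [len(B.sig) + 15]
16. n9.lab = 9  [terminal]
17. n2.sig = "vrkuz"  ["v" ++ S.env]
18. n10.env = "vrkuzw"  [S₁.sig ++ "w"]
19. n11.env = "xq"  [terminal]
20. n10.sig = "vrkuzwz"  [S.env ++ "z"]
21. n1.sig = "vrkuzq"  [S₁.sig ++ "q"]
22. n12.wid = 29  [len(S₀.env) + 27]
23. n13.ok = 19  [terminal]
24. n14.wid = -1  [a.ok * 2 - 39]
25. n15.pre = -2  [C.wid - 1]
26. n16.lab = 14  [terminal]
27. n15.hot = "pm"  ["pm"]
28. n14.val = 26  [C.wid * -1 + 25]
29. n12.val = 16  [a.ok + C₀.wid - 32]
30. n0.sig = "kuvrkuzq"  [S₀.env ++ S₁.sig]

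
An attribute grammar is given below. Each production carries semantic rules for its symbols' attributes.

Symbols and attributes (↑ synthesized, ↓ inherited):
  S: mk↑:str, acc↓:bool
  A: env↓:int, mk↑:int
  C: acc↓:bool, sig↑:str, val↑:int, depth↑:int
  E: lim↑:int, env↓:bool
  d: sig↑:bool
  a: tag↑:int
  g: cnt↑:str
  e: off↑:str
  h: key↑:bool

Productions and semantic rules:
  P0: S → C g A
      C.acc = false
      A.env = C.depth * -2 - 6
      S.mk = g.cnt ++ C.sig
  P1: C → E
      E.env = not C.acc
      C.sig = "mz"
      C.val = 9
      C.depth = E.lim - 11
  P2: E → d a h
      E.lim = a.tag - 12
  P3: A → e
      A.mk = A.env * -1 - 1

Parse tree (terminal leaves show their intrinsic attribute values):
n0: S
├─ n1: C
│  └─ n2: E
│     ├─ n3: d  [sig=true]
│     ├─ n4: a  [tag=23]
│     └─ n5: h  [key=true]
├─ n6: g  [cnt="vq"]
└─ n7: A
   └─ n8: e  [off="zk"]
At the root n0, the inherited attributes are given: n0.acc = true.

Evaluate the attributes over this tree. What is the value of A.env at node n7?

-6

1. n0.acc = true  [given at root]
2. n1.acc = false  [false]
3. n2.env = true  [not C.acc]
4. n3.sig = true  [terminal]
5. n4.tag = 23  [terminal]
6. n5.key = true  [terminal]
7. n2.lim = 11  [a.tag - 12]
8. n1.sig = "mz"  ["mz"]
9. n1.val = 9  [9]
10. n1.depth = 0  [E.lim - 11]
11. n6.cnt = "vq"  [terminal]
12. n7.env = -6  [C.depth * -2 - 6]
13. n8.off = "zk"  [terminal]
14. n7.mk = 5  [A.env * -1 - 1]
15. n0.mk = "vqmz"  [g.cnt ++ C.sig]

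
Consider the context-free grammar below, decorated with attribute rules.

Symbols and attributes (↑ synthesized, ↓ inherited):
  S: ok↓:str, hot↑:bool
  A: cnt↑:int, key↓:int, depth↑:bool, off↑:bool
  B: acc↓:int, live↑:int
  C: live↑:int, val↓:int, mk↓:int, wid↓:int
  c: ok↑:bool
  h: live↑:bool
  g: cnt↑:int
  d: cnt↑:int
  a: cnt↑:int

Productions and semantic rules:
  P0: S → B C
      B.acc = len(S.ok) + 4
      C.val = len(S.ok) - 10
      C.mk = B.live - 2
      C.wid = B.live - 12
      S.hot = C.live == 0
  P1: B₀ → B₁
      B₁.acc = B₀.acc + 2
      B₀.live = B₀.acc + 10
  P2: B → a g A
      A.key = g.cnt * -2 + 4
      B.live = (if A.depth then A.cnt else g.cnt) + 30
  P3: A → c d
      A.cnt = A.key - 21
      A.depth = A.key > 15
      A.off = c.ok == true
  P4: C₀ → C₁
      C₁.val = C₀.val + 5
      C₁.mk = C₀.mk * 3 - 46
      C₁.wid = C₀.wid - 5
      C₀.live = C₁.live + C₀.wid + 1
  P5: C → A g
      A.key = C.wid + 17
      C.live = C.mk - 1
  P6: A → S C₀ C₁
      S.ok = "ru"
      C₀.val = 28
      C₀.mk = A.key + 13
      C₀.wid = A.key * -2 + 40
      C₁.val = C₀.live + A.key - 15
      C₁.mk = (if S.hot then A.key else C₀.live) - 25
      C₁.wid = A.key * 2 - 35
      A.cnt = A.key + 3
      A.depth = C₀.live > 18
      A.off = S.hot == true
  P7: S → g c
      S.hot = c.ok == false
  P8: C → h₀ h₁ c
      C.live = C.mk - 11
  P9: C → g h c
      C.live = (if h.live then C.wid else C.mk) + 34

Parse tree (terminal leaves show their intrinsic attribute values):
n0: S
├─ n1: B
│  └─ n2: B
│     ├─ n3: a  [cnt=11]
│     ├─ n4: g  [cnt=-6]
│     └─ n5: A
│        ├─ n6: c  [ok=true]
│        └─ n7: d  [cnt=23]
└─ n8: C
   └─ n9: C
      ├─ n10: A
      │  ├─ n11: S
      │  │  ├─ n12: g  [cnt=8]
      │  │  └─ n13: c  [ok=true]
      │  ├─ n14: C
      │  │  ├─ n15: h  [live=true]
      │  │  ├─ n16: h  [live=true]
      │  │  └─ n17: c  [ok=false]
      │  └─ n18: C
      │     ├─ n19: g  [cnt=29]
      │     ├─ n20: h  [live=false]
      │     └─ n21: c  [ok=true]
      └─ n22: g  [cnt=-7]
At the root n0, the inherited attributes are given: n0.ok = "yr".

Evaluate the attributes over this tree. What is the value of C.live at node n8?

0

1. n0.ok = "yr"  [given at root]
2. n1.acc = 6  [len(S.ok) + 4]
3. n2.acc = 8  [B₀.acc + 2]
4. n3.cnt = 11  [terminal]
5. n4.cnt = -6  [terminal]
6. n5.key = 16  [g.cnt * -2 + 4]
7. n6.ok = true  [terminal]
8. n7.cnt = 23  [terminal]
9. n5.cnt = -5  [A.key - 21]
10. n5.depth = true  [A.key > 15]
11. n5.off = true  [c.ok == true]
12. n2.live = 25  [(if A.depth then A.cnt else g.cnt) + 30]
13. n1.live = 16  [B₀.acc + 10]
14. n8.val = -8  [len(S.ok) - 10]
15. n8.mk = 14  [B.live - 2]
16. n8.wid = 4  [B.live - 12]
17. n9.val = -3  [C₀.val + 5]
18. n9.mk = -4  [C₀.mk * 3 - 46]
19. n9.wid = -1  [C₀.wid - 5]
20. n10.key = 16  [C.wid + 17]
21. n11.ok = "ru"  ["ru"]
22. n12.cnt = 8  [terminal]
23. n13.ok = true  [terminal]
24. n11.hot = false  [c.ok == false]
25. n14.val = 28  [28]
26. n14.mk = 29  [A.key + 13]
27. n14.wid = 8  [A.key * -2 + 40]
28. n15.live = true  [terminal]
29. n16.live = true  [terminal]
30. n17.ok = false  [terminal]
31. n14.live = 18  [C.mk - 11]
32. n18.val = 19  [C₀.live + A.key - 15]
33. n18.mk = -7  [(if S.hot then A.key else C₀.live) - 25]
34. n18.wid = -3  [A.key * 2 - 35]
35. n19.cnt = 29  [terminal]
36. n20.live = false  [terminal]
37. n21.ok = true  [terminal]
38. n18.live = 27  [(if h.live then C.wid else C.mk) + 34]
39. n10.cnt = 19  [A.key + 3]
40. n10.depth = false  [C₀.live > 18]
41. n10.off = false  [S.hot == true]
42. n22.cnt = -7  [terminal]
43. n9.live = -5  [C.mk - 1]
44. n8.live = 0  [C₁.live + C₀.wid + 1]
45. n0.hot = true  [C.live == 0]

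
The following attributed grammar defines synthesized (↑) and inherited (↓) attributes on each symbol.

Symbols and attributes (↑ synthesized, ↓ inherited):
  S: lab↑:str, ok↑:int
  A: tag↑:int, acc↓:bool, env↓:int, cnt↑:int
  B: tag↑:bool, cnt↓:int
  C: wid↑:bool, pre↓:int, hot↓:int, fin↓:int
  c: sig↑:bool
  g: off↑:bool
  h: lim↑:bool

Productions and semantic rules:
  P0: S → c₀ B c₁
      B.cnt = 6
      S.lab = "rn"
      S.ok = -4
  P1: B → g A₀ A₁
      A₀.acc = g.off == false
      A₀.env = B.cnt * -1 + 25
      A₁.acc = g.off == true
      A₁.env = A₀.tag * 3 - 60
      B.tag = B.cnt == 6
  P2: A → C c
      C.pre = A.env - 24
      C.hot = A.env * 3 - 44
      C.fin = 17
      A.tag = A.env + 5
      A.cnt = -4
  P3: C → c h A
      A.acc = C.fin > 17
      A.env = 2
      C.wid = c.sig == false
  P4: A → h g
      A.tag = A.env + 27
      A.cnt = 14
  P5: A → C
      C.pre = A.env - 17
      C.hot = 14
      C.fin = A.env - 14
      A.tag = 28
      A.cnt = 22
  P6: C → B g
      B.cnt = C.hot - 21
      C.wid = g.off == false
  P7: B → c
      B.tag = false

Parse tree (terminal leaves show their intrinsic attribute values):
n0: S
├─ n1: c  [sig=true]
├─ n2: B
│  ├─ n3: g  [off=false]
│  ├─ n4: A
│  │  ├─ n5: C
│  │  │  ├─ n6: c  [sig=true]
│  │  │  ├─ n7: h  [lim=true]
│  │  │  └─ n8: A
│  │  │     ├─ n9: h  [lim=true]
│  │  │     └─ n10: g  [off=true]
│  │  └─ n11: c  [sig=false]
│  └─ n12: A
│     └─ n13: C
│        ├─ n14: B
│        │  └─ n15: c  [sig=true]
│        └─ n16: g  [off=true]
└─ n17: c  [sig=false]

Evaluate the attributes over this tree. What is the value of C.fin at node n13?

-2

1. n1.sig = true  [terminal]
2. n2.cnt = 6  [6]
3. n3.off = false  [terminal]
4. n4.acc = true  [g.off == false]
5. n4.env = 19  [B.cnt * -1 + 25]
6. n5.pre = -5  [A.env - 24]
7. n5.hot = 13  [A.env * 3 - 44]
8. n5.fin = 17  [17]
9. n6.sig = true  [terminal]
10. n7.lim = true  [terminal]
11. n8.acc = false  [C.fin > 17]
12. n8.env = 2  [2]
13. n9.lim = true  [terminal]
14. n10.off = true  [terminal]
15. n8.tag = 29  [A.env + 27]
16. n8.cnt = 14  [14]
17. n5.wid = false  [c.sig == false]
18. n11.sig = false  [terminal]
19. n4.tag = 24  [A.env + 5]
20. n4.cnt = -4  [-4]
21. n12.acc = false  [g.off == true]
22. n12.env = 12  [A₀.tag * 3 - 60]
23. n13.pre = -5  [A.env - 17]
24. n13.hot = 14  [14]
25. n13.fin = -2  [A.env - 14]
26. n14.cnt = -7  [C.hot - 21]
27. n15.sig = true  [terminal]
28. n14.tag = false  [false]
29. n16.off = true  [terminal]
30. n13.wid = false  [g.off == false]
31. n12.tag = 28  [28]
32. n12.cnt = 22  [22]
33. n2.tag = true  [B.cnt == 6]
34. n17.sig = false  [terminal]
35. n0.lab = "rn"  ["rn"]
36. n0.ok = -4  [-4]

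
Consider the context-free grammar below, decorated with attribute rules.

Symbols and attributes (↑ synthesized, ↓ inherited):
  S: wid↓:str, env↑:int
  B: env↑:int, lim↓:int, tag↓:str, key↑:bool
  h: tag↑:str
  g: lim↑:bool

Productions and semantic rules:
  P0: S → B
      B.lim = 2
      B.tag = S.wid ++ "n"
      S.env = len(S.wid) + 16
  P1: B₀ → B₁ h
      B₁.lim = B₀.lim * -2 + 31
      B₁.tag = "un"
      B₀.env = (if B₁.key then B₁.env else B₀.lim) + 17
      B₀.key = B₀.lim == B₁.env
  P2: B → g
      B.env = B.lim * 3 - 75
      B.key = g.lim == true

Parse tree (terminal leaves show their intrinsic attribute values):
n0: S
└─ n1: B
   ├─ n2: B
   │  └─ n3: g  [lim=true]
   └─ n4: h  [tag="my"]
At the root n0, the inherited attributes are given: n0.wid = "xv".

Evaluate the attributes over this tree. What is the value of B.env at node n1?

23

1. n0.wid = "xv"  [given at root]
2. n1.lim = 2  [2]
3. n1.tag = "xvn"  [S.wid ++ "n"]
4. n2.lim = 27  [B₀.lim * -2 + 31]
5. n2.tag = "un"  ["un"]
6. n3.lim = true  [terminal]
7. n2.env = 6  [B.lim * 3 - 75]
8. n2.key = true  [g.lim == true]
9. n4.tag = "my"  [terminal]
10. n1.env = 23  [(if B₁.key then B₁.env else B₀.lim) + 17]
11. n1.key = false  [B₀.lim == B₁.env]
12. n0.env = 18  [len(S.wid) + 16]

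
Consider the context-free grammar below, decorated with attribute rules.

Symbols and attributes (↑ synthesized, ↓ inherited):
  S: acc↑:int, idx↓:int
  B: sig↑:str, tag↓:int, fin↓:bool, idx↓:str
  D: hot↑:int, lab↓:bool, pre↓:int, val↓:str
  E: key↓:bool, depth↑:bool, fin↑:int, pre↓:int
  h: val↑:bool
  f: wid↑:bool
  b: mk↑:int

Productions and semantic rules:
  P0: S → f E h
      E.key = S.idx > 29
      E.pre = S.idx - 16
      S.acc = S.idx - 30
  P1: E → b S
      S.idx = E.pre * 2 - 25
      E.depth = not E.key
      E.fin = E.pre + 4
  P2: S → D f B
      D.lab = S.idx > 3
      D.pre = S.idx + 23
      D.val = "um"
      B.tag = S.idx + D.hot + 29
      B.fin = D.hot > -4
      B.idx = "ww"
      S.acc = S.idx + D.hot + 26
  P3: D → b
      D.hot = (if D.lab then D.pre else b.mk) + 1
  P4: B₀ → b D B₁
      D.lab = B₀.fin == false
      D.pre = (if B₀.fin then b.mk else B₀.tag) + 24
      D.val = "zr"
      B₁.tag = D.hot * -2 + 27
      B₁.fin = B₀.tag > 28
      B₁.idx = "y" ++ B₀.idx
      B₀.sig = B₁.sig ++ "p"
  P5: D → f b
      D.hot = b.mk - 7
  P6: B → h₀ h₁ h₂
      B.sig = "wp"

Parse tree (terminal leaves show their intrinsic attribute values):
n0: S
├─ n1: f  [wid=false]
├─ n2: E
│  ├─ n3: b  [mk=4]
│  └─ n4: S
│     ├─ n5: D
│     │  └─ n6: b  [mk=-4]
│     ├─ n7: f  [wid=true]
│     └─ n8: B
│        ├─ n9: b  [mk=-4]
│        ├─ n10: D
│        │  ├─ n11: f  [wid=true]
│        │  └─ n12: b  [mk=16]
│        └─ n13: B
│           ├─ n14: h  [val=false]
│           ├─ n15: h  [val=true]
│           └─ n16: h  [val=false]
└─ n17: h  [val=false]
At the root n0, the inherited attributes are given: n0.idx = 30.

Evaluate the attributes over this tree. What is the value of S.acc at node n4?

26

1. n0.idx = 30  [given at root]
2. n1.wid = false  [terminal]
3. n2.key = true  [S.idx > 29]
4. n2.pre = 14  [S.idx - 16]
5. n3.mk = 4  [terminal]
6. n4.idx = 3  [E.pre * 2 - 25]
7. n5.lab = false  [S.idx > 3]
8. n5.pre = 26  [S.idx + 23]
9. n5.val = "um"  ["um"]
10. n6.mk = -4  [terminal]
11. n5.hot = -3  [(if D.lab then D.pre else b.mk) + 1]
12. n7.wid = true  [terminal]
13. n8.tag = 29  [S.idx + D.hot + 29]
14. n8.fin = true  [D.hot > -4]
15. n8.idx = "ww"  ["ww"]
16. n9.mk = -4  [terminal]
17. n10.lab = false  [B₀.fin == false]
18. n10.pre = 20  [(if B₀.fin then b.mk else B₀.tag) + 24]
19. n10.val = "zr"  ["zr"]
20. n11.wid = true  [terminal]
21. n12.mk = 16  [terminal]
22. n10.hot = 9  [b.mk - 7]
23. n13.tag = 9  [D.hot * -2 + 27]
24. n13.fin = true  [B₀.tag > 28]
25. n13.idx = "yww"  ["y" ++ B₀.idx]
26. n14.val = false  [terminal]
27. n15.val = true  [terminal]
28. n16.val = false  [terminal]
29. n13.sig = "wp"  ["wp"]
30. n8.sig = "wpp"  [B₁.sig ++ "p"]
31. n4.acc = 26  [S.idx + D.hot + 26]
32. n2.depth = false  [not E.key]
33. n2.fin = 18  [E.pre + 4]
34. n17.val = false  [terminal]
35. n0.acc = 0  [S.idx - 30]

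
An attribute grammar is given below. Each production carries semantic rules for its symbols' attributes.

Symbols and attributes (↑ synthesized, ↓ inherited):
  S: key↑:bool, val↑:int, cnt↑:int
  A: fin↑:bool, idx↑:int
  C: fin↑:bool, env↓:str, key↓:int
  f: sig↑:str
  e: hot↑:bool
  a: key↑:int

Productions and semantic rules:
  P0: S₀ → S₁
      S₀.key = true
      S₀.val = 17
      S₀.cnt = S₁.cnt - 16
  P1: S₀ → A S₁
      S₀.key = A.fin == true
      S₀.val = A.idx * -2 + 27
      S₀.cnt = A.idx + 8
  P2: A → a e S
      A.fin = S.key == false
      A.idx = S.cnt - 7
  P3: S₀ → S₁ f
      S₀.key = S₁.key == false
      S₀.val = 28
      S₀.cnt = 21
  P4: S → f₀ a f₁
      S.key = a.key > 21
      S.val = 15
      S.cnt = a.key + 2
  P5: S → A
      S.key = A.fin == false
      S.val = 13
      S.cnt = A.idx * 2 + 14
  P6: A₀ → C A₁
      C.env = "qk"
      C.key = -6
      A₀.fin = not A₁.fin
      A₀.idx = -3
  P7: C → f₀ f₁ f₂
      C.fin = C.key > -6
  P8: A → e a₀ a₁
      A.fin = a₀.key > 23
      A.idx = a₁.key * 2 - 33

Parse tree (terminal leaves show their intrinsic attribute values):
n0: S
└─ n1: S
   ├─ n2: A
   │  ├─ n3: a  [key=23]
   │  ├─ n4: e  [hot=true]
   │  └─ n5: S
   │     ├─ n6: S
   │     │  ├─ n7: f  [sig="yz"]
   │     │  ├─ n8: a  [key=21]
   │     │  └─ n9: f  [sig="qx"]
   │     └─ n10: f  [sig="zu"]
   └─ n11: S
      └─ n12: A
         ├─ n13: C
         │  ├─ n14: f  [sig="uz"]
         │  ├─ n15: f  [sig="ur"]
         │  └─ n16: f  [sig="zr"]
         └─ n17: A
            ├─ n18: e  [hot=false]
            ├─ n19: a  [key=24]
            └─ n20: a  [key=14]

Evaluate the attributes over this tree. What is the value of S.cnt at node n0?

6

1. n3.key = 23  [terminal]
2. n4.hot = true  [terminal]
3. n7.sig = "yz"  [terminal]
4. n8.key = 21  [terminal]
5. n9.sig = "qx"  [terminal]
6. n6.key = false  [a.key > 21]
7. n6.val = 15  [15]
8. n6.cnt = 23  [a.key + 2]
9. n10.sig = "zu"  [terminal]
10. n5.key = true  [S₁.key == false]
11. n5.val = 28  [28]
12. n5.cnt = 21  [21]
13. n2.fin = false  [S.key == false]
14. n2.idx = 14  [S.cnt - 7]
15. n13.env = "qk"  ["qk"]
16. n13.key = -6  [-6]
17. n14.sig = "uz"  [terminal]
18. n15.sig = "ur"  [terminal]
19. n16.sig = "zr"  [terminal]
20. n13.fin = false  [C.key > -6]
21. n18.hot = false  [terminal]
22. n19.key = 24  [terminal]
23. n20.key = 14  [terminal]
24. n17.fin = true  [a₀.key > 23]
25. n17.idx = -5  [a₁.key * 2 - 33]
26. n12.fin = false  [not A₁.fin]
27. n12.idx = -3  [-3]
28. n11.key = true  [A.fin == false]
29. n11.val = 13  [13]
30. n11.cnt = 8  [A.idx * 2 + 14]
31. n1.key = false  [A.fin == true]
32. n1.val = -1  [A.idx * -2 + 27]
33. n1.cnt = 22  [A.idx + 8]
34. n0.key = true  [true]
35. n0.val = 17  [17]
36. n0.cnt = 6  [S₁.cnt - 16]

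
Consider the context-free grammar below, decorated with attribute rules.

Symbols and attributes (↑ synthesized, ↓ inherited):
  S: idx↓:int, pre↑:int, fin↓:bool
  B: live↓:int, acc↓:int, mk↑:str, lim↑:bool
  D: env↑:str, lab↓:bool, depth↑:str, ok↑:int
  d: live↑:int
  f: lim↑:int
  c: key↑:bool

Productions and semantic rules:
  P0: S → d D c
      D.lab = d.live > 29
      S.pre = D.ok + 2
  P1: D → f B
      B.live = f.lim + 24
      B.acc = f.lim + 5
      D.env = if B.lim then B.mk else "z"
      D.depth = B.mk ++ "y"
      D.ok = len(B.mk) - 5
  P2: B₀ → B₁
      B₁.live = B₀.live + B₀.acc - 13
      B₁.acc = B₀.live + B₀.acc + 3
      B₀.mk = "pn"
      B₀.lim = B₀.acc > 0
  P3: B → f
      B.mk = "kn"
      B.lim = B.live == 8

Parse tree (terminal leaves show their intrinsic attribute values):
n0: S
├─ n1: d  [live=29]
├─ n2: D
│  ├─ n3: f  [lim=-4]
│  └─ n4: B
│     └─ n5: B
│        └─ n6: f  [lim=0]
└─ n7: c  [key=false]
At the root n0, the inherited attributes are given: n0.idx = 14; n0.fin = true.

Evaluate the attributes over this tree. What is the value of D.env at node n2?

"pn"

1. n0.idx = 14  [given at root]
2. n0.fin = true  [given at root]
3. n1.live = 29  [terminal]
4. n2.lab = false  [d.live > 29]
5. n3.lim = -4  [terminal]
6. n4.live = 20  [f.lim + 24]
7. n4.acc = 1  [f.lim + 5]
8. n5.live = 8  [B₀.live + B₀.acc - 13]
9. n5.acc = 24  [B₀.live + B₀.acc + 3]
10. n6.lim = 0  [terminal]
11. n5.mk = "kn"  ["kn"]
12. n5.lim = true  [B.live == 8]
13. n4.mk = "pn"  ["pn"]
14. n4.lim = true  [B₀.acc > 0]
15. n2.env = "pn"  [if B.lim then B.mk else "z"]
16. n2.depth = "pny"  [B.mk ++ "y"]
17. n2.ok = -3  [len(B.mk) - 5]
18. n7.key = false  [terminal]
19. n0.pre = -1  [D.ok + 2]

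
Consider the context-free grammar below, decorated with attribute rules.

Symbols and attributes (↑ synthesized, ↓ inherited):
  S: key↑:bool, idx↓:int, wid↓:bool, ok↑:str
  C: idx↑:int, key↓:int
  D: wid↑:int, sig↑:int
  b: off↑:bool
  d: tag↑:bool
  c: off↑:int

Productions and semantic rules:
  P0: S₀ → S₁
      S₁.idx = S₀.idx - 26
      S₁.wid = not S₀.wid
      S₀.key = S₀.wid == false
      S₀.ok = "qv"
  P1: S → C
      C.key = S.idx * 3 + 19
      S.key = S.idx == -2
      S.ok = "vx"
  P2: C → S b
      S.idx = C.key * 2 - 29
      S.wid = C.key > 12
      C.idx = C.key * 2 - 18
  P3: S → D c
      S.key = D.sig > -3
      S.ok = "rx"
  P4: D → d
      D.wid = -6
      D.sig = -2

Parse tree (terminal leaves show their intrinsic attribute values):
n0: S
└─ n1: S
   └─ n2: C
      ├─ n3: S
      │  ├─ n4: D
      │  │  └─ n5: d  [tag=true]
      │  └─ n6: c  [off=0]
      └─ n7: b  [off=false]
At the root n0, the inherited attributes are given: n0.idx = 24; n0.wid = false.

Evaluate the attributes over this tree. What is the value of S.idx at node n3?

1. n0.idx = 24  [given at root]
2. n0.wid = false  [given at root]
3. n1.idx = -2  [S₀.idx - 26]
4. n1.wid = true  [not S₀.wid]
5. n2.key = 13  [S.idx * 3 + 19]
6. n3.idx = -3  [C.key * 2 - 29]
7. n3.wid = true  [C.key > 12]
8. n5.tag = true  [terminal]
9. n4.wid = -6  [-6]
10. n4.sig = -2  [-2]
11. n6.off = 0  [terminal]
12. n3.key = true  [D.sig > -3]
13. n3.ok = "rx"  ["rx"]
14. n7.off = false  [terminal]
15. n2.idx = 8  [C.key * 2 - 18]
16. n1.key = true  [S.idx == -2]
17. n1.ok = "vx"  ["vx"]
18. n0.key = true  [S₀.wid == false]
19. n0.ok = "qv"  ["qv"]

-3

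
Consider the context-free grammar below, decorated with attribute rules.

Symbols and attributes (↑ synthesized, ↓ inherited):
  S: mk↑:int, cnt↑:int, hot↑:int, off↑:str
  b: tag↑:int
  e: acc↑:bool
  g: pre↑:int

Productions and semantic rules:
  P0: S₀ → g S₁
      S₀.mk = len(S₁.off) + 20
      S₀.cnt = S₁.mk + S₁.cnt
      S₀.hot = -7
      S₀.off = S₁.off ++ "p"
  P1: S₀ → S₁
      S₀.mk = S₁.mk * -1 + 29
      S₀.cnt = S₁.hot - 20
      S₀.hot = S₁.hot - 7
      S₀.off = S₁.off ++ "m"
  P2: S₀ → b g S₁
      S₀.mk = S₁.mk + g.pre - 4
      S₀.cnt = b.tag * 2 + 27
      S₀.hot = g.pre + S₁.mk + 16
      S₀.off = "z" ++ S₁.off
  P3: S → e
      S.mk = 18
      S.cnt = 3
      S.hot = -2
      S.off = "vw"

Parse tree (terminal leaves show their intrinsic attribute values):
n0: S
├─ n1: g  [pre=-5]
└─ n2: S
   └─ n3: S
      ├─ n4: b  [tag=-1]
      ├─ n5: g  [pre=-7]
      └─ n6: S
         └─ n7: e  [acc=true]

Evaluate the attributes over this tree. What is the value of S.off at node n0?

1. n1.pre = -5  [terminal]
2. n4.tag = -1  [terminal]
3. n5.pre = -7  [terminal]
4. n7.acc = true  [terminal]
5. n6.mk = 18  [18]
6. n6.cnt = 3  [3]
7. n6.hot = -2  [-2]
8. n6.off = "vw"  ["vw"]
9. n3.mk = 7  [S₁.mk + g.pre - 4]
10. n3.cnt = 25  [b.tag * 2 + 27]
11. n3.hot = 27  [g.pre + S₁.mk + 16]
12. n3.off = "zvw"  ["z" ++ S₁.off]
13. n2.mk = 22  [S₁.mk * -1 + 29]
14. n2.cnt = 7  [S₁.hot - 20]
15. n2.hot = 20  [S₁.hot - 7]
16. n2.off = "zvwm"  [S₁.off ++ "m"]
17. n0.mk = 24  [len(S₁.off) + 20]
18. n0.cnt = 29  [S₁.mk + S₁.cnt]
19. n0.hot = -7  [-7]
20. n0.off = "zvwmp"  [S₁.off ++ "p"]

"zvwmp"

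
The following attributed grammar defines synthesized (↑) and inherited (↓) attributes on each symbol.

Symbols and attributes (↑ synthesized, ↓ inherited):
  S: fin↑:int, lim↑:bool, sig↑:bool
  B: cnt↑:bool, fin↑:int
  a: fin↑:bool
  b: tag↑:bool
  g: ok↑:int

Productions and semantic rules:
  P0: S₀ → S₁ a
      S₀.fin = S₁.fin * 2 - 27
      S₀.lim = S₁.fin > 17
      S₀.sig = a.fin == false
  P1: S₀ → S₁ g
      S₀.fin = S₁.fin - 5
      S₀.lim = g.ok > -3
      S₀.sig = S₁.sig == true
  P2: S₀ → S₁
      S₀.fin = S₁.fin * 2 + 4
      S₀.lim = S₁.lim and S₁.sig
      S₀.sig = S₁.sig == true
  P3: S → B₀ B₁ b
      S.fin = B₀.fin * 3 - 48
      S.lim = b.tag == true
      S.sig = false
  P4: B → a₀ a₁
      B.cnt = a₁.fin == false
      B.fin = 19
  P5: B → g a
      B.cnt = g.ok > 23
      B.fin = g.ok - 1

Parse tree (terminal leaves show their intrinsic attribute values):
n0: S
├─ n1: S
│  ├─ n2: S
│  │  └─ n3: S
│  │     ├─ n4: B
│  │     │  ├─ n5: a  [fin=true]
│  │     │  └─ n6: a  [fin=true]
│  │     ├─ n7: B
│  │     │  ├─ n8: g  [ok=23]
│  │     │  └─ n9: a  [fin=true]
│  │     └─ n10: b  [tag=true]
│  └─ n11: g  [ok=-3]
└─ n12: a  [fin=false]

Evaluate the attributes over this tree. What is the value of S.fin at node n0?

7

1. n5.fin = true  [terminal]
2. n6.fin = true  [terminal]
3. n4.cnt = false  [a₁.fin == false]
4. n4.fin = 19  [19]
5. n8.ok = 23  [terminal]
6. n9.fin = true  [terminal]
7. n7.cnt = false  [g.ok > 23]
8. n7.fin = 22  [g.ok - 1]
9. n10.tag = true  [terminal]
10. n3.fin = 9  [B₀.fin * 3 - 48]
11. n3.lim = true  [b.tag == true]
12. n3.sig = false  [false]
13. n2.fin = 22  [S₁.fin * 2 + 4]
14. n2.lim = false  [S₁.lim and S₁.sig]
15. n2.sig = false  [S₁.sig == true]
16. n11.ok = -3  [terminal]
17. n1.fin = 17  [S₁.fin - 5]
18. n1.lim = false  [g.ok > -3]
19. n1.sig = false  [S₁.sig == true]
20. n12.fin = false  [terminal]
21. n0.fin = 7  [S₁.fin * 2 - 27]
22. n0.lim = false  [S₁.fin > 17]
23. n0.sig = true  [a.fin == false]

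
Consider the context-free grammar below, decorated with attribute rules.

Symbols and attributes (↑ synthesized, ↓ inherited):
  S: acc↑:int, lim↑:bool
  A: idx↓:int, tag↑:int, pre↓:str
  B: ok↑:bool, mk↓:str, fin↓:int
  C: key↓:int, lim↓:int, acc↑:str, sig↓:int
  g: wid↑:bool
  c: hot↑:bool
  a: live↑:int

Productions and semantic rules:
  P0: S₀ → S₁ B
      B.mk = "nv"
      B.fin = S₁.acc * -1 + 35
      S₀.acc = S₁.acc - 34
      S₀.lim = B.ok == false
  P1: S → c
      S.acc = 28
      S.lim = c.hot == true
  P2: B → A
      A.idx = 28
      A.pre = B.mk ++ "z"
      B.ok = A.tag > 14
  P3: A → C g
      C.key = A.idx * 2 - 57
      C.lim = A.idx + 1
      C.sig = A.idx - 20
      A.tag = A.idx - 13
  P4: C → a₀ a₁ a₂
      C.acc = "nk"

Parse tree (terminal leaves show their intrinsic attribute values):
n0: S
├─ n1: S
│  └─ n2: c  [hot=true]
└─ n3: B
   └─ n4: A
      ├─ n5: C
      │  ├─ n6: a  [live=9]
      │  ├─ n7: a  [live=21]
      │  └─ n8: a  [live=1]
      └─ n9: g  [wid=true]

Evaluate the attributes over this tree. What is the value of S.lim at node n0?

1. n2.hot = true  [terminal]
2. n1.acc = 28  [28]
3. n1.lim = true  [c.hot == true]
4. n3.mk = "nv"  ["nv"]
5. n3.fin = 7  [S₁.acc * -1 + 35]
6. n4.idx = 28  [28]
7. n4.pre = "nvz"  [B.mk ++ "z"]
8. n5.key = -1  [A.idx * 2 - 57]
9. n5.lim = 29  [A.idx + 1]
10. n5.sig = 8  [A.idx - 20]
11. n6.live = 9  [terminal]
12. n7.live = 21  [terminal]
13. n8.live = 1  [terminal]
14. n5.acc = "nk"  ["nk"]
15. n9.wid = true  [terminal]
16. n4.tag = 15  [A.idx - 13]
17. n3.ok = true  [A.tag > 14]
18. n0.acc = -6  [S₁.acc - 34]
19. n0.lim = false  [B.ok == false]

false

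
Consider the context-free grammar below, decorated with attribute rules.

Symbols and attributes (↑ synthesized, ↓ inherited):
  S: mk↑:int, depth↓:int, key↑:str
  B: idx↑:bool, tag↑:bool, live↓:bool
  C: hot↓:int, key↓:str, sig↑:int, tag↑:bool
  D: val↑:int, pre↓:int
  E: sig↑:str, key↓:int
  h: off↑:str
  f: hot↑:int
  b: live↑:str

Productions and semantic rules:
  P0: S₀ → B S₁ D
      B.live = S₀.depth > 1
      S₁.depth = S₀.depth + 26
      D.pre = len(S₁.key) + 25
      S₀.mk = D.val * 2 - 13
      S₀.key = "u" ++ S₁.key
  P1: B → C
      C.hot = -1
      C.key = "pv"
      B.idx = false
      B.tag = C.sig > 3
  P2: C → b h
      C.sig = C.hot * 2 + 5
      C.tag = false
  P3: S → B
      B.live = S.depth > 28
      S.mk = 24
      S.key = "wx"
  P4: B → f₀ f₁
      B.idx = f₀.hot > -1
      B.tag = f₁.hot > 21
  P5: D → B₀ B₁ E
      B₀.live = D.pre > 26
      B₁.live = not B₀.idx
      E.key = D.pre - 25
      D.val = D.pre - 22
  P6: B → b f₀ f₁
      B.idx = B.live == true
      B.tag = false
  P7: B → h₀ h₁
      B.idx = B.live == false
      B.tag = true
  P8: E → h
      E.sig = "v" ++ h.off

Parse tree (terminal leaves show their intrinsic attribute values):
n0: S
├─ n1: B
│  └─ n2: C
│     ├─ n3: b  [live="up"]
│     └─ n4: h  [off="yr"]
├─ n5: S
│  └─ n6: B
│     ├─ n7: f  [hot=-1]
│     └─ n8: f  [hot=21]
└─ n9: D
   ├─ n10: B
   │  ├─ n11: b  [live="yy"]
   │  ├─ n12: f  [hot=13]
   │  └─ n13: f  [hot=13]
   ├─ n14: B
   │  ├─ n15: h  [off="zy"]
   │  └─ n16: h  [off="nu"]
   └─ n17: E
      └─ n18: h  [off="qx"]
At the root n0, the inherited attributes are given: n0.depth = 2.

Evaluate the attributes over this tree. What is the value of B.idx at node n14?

1. n0.depth = 2  [given at root]
2. n1.live = true  [S₀.depth > 1]
3. n2.hot = -1  [-1]
4. n2.key = "pv"  ["pv"]
5. n3.live = "up"  [terminal]
6. n4.off = "yr"  [terminal]
7. n2.sig = 3  [C.hot * 2 + 5]
8. n2.tag = false  [false]
9. n1.idx = false  [false]
10. n1.tag = false  [C.sig > 3]
11. n5.depth = 28  [S₀.depth + 26]
12. n6.live = false  [S.depth > 28]
13. n7.hot = -1  [terminal]
14. n8.hot = 21  [terminal]
15. n6.idx = false  [f₀.hot > -1]
16. n6.tag = false  [f₁.hot > 21]
17. n5.mk = 24  [24]
18. n5.key = "wx"  ["wx"]
19. n9.pre = 27  [len(S₁.key) + 25]
20. n10.live = true  [D.pre > 26]
21. n11.live = "yy"  [terminal]
22. n12.hot = 13  [terminal]
23. n13.hot = 13  [terminal]
24. n10.idx = true  [B.live == true]
25. n10.tag = false  [false]
26. n14.live = false  [not B₀.idx]
27. n15.off = "zy"  [terminal]
28. n16.off = "nu"  [terminal]
29. n14.idx = true  [B.live == false]
30. n14.tag = true  [true]
31. n17.key = 2  [D.pre - 25]
32. n18.off = "qx"  [terminal]
33. n17.sig = "vqx"  ["v" ++ h.off]
34. n9.val = 5  [D.pre - 22]
35. n0.mk = -3  [D.val * 2 - 13]
36. n0.key = "uwx"  ["u" ++ S₁.key]

true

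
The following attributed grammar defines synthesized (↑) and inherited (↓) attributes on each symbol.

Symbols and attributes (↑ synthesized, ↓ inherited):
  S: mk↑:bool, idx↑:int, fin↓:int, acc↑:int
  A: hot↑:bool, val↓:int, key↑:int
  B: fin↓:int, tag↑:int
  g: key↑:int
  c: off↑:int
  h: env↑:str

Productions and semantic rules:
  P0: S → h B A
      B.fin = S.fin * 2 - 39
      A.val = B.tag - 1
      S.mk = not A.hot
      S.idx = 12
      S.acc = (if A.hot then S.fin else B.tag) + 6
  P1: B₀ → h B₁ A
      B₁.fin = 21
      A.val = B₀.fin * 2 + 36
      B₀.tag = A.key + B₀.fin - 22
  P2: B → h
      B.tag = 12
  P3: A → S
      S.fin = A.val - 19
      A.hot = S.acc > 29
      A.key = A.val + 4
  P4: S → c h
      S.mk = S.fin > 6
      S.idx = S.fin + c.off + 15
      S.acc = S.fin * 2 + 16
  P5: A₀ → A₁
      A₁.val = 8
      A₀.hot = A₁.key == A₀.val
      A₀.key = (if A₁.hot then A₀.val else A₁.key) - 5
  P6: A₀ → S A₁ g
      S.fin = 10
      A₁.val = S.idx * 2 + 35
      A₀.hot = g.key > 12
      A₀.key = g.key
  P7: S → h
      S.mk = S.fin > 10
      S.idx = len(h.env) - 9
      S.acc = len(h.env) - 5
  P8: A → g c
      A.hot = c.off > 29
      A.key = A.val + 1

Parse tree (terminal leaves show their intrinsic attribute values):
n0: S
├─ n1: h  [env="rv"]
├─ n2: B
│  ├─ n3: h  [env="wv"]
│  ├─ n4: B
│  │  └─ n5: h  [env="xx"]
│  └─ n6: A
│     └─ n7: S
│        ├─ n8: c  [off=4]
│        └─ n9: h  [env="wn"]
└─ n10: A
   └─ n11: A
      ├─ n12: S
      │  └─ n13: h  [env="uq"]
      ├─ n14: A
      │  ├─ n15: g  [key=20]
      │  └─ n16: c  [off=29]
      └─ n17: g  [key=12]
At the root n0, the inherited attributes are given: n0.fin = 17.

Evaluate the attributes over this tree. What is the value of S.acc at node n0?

1. n0.fin = 17  [given at root]
2. n1.env = "rv"  [terminal]
3. n2.fin = -5  [S.fin * 2 - 39]
4. n3.env = "wv"  [terminal]
5. n4.fin = 21  [21]
6. n5.env = "xx"  [terminal]
7. n4.tag = 12  [12]
8. n6.val = 26  [B₀.fin * 2 + 36]
9. n7.fin = 7  [A.val - 19]
10. n8.off = 4  [terminal]
11. n9.env = "wn"  [terminal]
12. n7.mk = true  [S.fin > 6]
13. n7.idx = 26  [S.fin + c.off + 15]
14. n7.acc = 30  [S.fin * 2 + 16]
15. n6.hot = true  [S.acc > 29]
16. n6.key = 30  [A.val + 4]
17. n2.tag = 3  [A.key + B₀.fin - 22]
18. n10.val = 2  [B.tag - 1]
19. n11.val = 8  [8]
20. n12.fin = 10  [10]
21. n13.env = "uq"  [terminal]
22. n12.mk = false  [S.fin > 10]
23. n12.idx = -7  [len(h.env) - 9]
24. n12.acc = -3  [len(h.env) - 5]
25. n14.val = 21  [S.idx * 2 + 35]
26. n15.key = 20  [terminal]
27. n16.off = 29  [terminal]
28. n14.hot = false  [c.off > 29]
29. n14.key = 22  [A.val + 1]
30. n17.key = 12  [terminal]
31. n11.hot = false  [g.key > 12]
32. n11.key = 12  [g.key]
33. n10.hot = false  [A₁.key == A₀.val]
34. n10.key = 7  [(if A₁.hot then A₀.val else A₁.key) - 5]
35. n0.mk = true  [not A.hot]
36. n0.idx = 12  [12]
37. n0.acc = 9  [(if A.hot then S.fin else B.tag) + 6]

9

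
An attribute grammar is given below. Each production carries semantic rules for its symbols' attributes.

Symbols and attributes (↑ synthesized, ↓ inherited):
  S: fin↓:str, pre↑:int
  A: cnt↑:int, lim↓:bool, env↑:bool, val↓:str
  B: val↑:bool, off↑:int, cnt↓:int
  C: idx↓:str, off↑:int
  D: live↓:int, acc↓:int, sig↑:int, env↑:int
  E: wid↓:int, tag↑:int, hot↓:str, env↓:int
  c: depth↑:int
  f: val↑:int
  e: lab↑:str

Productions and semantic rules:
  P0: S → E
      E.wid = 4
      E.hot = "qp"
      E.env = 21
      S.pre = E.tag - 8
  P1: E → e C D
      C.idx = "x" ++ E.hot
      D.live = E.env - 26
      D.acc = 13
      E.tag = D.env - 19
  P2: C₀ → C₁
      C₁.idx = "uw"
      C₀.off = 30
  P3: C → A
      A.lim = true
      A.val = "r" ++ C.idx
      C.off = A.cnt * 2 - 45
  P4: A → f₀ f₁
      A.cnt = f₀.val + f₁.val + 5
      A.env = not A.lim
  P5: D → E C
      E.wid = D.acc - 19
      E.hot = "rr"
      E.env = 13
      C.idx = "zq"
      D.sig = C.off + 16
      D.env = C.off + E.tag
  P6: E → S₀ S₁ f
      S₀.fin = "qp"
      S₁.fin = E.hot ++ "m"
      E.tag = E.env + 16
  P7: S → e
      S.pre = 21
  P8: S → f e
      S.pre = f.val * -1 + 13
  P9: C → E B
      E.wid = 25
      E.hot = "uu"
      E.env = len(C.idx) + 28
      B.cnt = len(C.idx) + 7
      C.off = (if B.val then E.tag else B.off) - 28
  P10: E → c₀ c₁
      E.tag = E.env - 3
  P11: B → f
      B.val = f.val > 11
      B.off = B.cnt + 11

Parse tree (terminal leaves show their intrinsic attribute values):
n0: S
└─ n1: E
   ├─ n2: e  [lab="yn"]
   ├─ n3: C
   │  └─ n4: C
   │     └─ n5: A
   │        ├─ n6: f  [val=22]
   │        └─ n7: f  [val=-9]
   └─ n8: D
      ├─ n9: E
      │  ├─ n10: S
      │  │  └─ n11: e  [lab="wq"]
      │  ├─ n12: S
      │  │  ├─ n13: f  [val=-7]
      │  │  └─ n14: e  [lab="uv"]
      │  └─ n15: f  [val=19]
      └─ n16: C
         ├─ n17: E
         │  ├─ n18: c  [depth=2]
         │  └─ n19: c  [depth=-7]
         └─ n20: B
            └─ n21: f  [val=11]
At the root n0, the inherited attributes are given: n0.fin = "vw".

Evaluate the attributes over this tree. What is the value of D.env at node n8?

21

1. n0.fin = "vw"  [given at root]
2. n1.wid = 4  [4]
3. n1.hot = "qp"  ["qp"]
4. n1.env = 21  [21]
5. n2.lab = "yn"  [terminal]
6. n3.idx = "xqp"  ["x" ++ E.hot]
7. n4.idx = "uw"  ["uw"]
8. n5.lim = true  [true]
9. n5.val = "ruw"  ["r" ++ C.idx]
10. n6.val = 22  [terminal]
11. n7.val = -9  [terminal]
12. n5.cnt = 18  [f₀.val + f₁.val + 5]
13. n5.env = false  [not A.lim]
14. n4.off = -9  [A.cnt * 2 - 45]
15. n3.off = 30  [30]
16. n8.live = -5  [E.env - 26]
17. n8.acc = 13  [13]
18. n9.wid = -6  [D.acc - 19]
19. n9.hot = "rr"  ["rr"]
20. n9.env = 13  [13]
21. n10.fin = "qp"  ["qp"]
22. n11.lab = "wq"  [terminal]
23. n10.pre = 21  [21]
24. n12.fin = "rrm"  [E.hot ++ "m"]
25. n13.val = -7  [terminal]
26. n14.lab = "uv"  [terminal]
27. n12.pre = 20  [f.val * -1 + 13]
28. n15.val = 19  [terminal]
29. n9.tag = 29  [E.env + 16]
30. n16.idx = "zq"  ["zq"]
31. n17.wid = 25  [25]
32. n17.hot = "uu"  ["uu"]
33. n17.env = 30  [len(C.idx) + 28]
34. n18.depth = 2  [terminal]
35. n19.depth = -7  [terminal]
36. n17.tag = 27  [E.env - 3]
37. n20.cnt = 9  [len(C.idx) + 7]
38. n21.val = 11  [terminal]
39. n20.val = false  [f.val > 11]
40. n20.off = 20  [B.cnt + 11]
41. n16.off = -8  [(if B.val then E.tag else B.off) - 28]
42. n8.sig = 8  [C.off + 16]
43. n8.env = 21  [C.off + E.tag]
44. n1.tag = 2  [D.env - 19]
45. n0.pre = -6  [E.tag - 8]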